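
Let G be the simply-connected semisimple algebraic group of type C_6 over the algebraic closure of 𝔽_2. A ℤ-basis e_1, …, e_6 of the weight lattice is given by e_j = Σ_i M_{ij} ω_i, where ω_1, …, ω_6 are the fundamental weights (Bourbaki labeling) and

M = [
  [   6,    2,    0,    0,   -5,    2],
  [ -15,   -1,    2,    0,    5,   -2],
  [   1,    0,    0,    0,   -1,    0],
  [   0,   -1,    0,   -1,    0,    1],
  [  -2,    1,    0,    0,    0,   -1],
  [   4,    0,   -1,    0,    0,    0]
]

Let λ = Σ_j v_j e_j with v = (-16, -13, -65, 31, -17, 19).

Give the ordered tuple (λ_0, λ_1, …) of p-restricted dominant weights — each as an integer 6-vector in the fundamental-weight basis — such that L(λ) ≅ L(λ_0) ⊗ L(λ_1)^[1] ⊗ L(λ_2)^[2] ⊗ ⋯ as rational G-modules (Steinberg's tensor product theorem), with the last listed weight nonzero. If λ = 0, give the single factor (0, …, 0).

In the fundamental-weight basis, λ has coordinates c = M·v (v = (-16, -13, -65, 31, -17, 19)):
  c_1 = (6)·(-16) + (2)·(-13) + (0)·(-65) + 0·31 + (-5)·(-17) + 2·19 = 1
  c_2 = (-15)·(-16) + (-1)·(-13) + (2)·(-65) + 0·31 + (5)·(-17) + (-2)·(19) = 0
  c_3 = (1)·(-16) + (0)·(-13) + (0)·(-65) + 0·31 + (-1)·(-17) + 0·19 = 1
  c_4 = (0)·(-16) + (-1)·(-13) + (0)·(-65) + (-1)·(31) + (0)·(-17) + 1·19 = 1
  c_5 = (-2)·(-16) + (1)·(-13) + (0)·(-65) + 0·31 + (0)·(-17) + (-1)·(19) = 0
  c_6 = (4)·(-16) + (0)·(-13) + (-1)·(-65) + 0·31 + (0)·(-17) + 0·19 = 1
Writing each c_i in base p = 2:
  c_1 = 1 = 1·2^0
  c_2 = 0
  c_3 = 1 = 1·2^0
  c_4 = 1 = 1·2^0
  c_5 = 0
  c_6 = 1 = 1·2^0
p-restricted factor λ_0 = (1, 0, 1, 1, 0, 1)

((1, 0, 1, 1, 0, 1),)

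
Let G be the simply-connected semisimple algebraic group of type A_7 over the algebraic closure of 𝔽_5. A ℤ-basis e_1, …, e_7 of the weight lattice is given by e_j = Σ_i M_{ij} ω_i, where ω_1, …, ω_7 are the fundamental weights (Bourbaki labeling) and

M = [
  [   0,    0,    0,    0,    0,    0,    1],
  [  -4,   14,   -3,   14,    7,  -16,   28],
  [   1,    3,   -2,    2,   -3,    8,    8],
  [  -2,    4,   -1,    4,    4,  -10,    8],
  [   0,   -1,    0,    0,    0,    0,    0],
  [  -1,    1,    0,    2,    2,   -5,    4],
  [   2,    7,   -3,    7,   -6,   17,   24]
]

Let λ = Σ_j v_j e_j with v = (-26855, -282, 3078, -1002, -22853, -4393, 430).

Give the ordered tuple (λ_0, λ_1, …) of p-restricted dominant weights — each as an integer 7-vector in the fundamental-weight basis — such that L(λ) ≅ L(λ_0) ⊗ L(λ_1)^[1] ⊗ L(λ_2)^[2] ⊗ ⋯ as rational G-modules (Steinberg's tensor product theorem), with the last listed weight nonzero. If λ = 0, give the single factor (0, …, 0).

((0, 2, 4, 4, 2, 3, 0), (1, 3, 3, 0, 1, 4, 0), (2, 2, 4, 3, 1, 1, 3), (3, 0, 2, 1, 2, 0, 1), (0, 4, 1, 2, 0, 4, 1))

Change of basis e → ω: c = M·v where v = (-26855, -282, 3078, -1002, -22853, -4393, 430):
  c_1 = 0*-26855 + 0*-282 + 0*3078 + 0*-1002 + 0*-22853 + 0*-4393 + 1*430 = 430
  c_2 = -4*-26855 + 14*-282 + -3*3078 + 14*-1002 + 7*-22853 + -16*-4393 + 28*430 = 2567
  c_3 = 1*-26855 + 3*-282 + -2*3078 + 2*-1002 + -3*-22853 + 8*-4393 + 8*430 = 994
  c_4 = -2*-26855 + 4*-282 + -1*3078 + 4*-1002 + 4*-22853 + -10*-4393 + 8*430 = 1454
  c_5 = 0*-26855 + -1*-282 + 0*3078 + 0*-1002 + 0*-22853 + 0*-4393 + 0*430 = 282
  c_6 = -1*-26855 + 1*-282 + 0*3078 + 2*-1002 + 2*-22853 + -5*-4393 + 4*430 = 2548
  c_7 = 2*-26855 + 7*-282 + -3*3078 + 7*-1002 + -6*-22853 + 17*-4393 + 24*430 = 825
Writing each c_i in base p = 5:
  c_1 = 430 = 0·5^0 + 1·5^1 + 2·5^2 + 3·5^3
  c_2 = 2567 = 2·5^0 + 3·5^1 + 2·5^2 + 0·5^3 + 4·5^4
  c_3 = 994 = 4·5^0 + 3·5^1 + 4·5^2 + 2·5^3 + 1·5^4
  c_4 = 1454 = 4·5^0 + 0·5^1 + 3·5^2 + 1·5^3 + 2·5^4
  c_5 = 282 = 2·5^0 + 1·5^1 + 1·5^2 + 2·5^3
  c_6 = 2548 = 3·5^0 + 4·5^1 + 1·5^2 + 0·5^3 + 4·5^4
  c_7 = 825 = 0·5^0 + 0·5^1 + 3·5^2 + 1·5^3 + 1·5^4
p-restricted factor λ_0 = (0, 2, 4, 4, 2, 3, 0)
p-restricted factor λ_1 = (1, 3, 3, 0, 1, 4, 0)
p-restricted factor λ_2 = (2, 2, 4, 3, 1, 1, 3)
p-restricted factor λ_3 = (3, 0, 2, 1, 2, 0, 1)
p-restricted factor λ_4 = (0, 4, 1, 2, 0, 4, 1)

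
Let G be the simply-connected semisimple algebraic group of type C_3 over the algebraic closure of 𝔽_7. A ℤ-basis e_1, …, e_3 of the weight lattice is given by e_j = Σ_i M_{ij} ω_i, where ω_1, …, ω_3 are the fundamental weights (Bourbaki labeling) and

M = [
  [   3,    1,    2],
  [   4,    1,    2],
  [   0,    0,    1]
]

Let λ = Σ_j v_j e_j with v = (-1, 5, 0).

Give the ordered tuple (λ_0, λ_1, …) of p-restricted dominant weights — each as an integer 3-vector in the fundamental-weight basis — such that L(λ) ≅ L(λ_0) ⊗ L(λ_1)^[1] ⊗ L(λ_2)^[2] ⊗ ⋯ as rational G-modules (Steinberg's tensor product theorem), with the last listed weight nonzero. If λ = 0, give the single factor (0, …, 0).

Compute c_i = Σ_j M_{ij} v_j with v = (-1, 5, 0):
  c_1 = (3)·(-1) + 1·5 + 2·0 = 2
  c_2 = (4)·(-1) + 1·5 + 2·0 = 1
  c_3 = (0)·(-1) + 0·5 + 1·0 = 0
Base-7 expansion of each c_i:
  c_1 = 2 = 2·7^0
  c_2 = 1 = 1·7^0
  c_3 = 0
λ_0 = (2, 1, 0)

((2, 1, 0),)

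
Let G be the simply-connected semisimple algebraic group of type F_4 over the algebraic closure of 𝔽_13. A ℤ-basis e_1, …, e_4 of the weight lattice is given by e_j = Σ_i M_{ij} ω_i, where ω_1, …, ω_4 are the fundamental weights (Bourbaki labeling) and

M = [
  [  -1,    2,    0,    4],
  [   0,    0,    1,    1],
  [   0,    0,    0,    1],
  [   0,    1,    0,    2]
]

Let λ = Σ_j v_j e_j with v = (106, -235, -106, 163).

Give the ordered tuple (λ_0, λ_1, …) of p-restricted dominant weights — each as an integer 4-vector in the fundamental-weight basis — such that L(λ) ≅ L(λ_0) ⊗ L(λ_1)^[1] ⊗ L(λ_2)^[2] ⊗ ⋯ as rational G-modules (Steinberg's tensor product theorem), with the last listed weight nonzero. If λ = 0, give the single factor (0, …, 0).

((11, 5, 7, 0), (5, 4, 12, 7))

In the fundamental-weight basis, λ has coordinates c = M·v (v = (106, -235, -106, 163)):
  c_1 = (-1)·(106) + (2)·(-235) + (0)·(-106) + (4)·(163) = 76
  c_2 = (0)·(106) + (0)·(-235) + (1)·(-106) + (1)·(163) = 57
  c_3 = (0)·(106) + (0)·(-235) + (0)·(-106) + (1)·(163) = 163
  c_4 = (0)·(106) + (1)·(-235) + (0)·(-106) + (2)·(163) = 91
Expand coordinatewise in base 13:
  c_1 = 76 = 11·13^0 + 5·13^1
  c_2 = 57 = 5·13^0 + 4·13^1
  c_3 = 163 = 7·13^0 + 12·13^1
  c_4 = 91 = 0·13^0 + 7·13^1
p-restricted factor λ_0 = (11, 5, 7, 0)
p-restricted factor λ_1 = (5, 4, 12, 7)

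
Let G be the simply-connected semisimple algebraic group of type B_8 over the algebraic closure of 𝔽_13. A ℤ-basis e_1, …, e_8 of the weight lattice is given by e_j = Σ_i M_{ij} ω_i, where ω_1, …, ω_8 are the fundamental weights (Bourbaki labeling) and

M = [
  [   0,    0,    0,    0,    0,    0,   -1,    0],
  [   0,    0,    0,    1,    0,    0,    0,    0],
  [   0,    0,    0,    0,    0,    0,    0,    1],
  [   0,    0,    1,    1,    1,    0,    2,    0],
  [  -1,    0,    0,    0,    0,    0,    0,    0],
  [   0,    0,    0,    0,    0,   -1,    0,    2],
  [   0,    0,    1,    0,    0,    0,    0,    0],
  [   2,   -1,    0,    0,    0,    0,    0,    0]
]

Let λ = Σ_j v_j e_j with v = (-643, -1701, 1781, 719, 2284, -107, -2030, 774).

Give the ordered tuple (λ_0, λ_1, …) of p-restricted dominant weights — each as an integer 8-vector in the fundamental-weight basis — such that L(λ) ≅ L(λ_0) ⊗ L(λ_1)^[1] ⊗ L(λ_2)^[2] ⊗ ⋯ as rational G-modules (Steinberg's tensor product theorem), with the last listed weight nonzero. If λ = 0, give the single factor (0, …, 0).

((2, 4, 7, 9, 6, 4, 0, 12), (0, 3, 7, 3, 10, 10, 7, 5), (12, 4, 4, 4, 3, 9, 10, 2))

ω-coordinates c = M·v, v = (-643, -1701, 1781, 719, 2284, -107, -2030, 774):
  c_1 = 0*-643 + 0*-1701 + 0*1781 + 0*719 + 0*2284 + 0*-107 + -1*-2030 + 0*774 = 2030
  c_2 = 0*-643 + 0*-1701 + 0*1781 + 1*719 + 0*2284 + 0*-107 + 0*-2030 + 0*774 = 719
  c_3 = 0*-643 + 0*-1701 + 0*1781 + 0*719 + 0*2284 + 0*-107 + 0*-2030 + 1*774 = 774
  c_4 = 0*-643 + 0*-1701 + 1*1781 + 1*719 + 1*2284 + 0*-107 + 2*-2030 + 0*774 = 724
  c_5 = -1*-643 + 0*-1701 + 0*1781 + 0*719 + 0*2284 + 0*-107 + 0*-2030 + 0*774 = 643
  c_6 = 0*-643 + 0*-1701 + 0*1781 + 0*719 + 0*2284 + -1*-107 + 0*-2030 + 2*774 = 1655
  c_7 = 0*-643 + 0*-1701 + 1*1781 + 0*719 + 0*2284 + 0*-107 + 0*-2030 + 0*774 = 1781
  c_8 = 2*-643 + -1*-1701 + 0*1781 + 0*719 + 0*2284 + 0*-107 + 0*-2030 + 0*774 = 415
Expand coordinatewise in base 13:
  c_1 = 2030 = 2·13^0 + 0·13^1 + 12·13^2
  c_2 = 719 = 4·13^0 + 3·13^1 + 4·13^2
  c_3 = 774 = 7·13^0 + 7·13^1 + 4·13^2
  c_4 = 724 = 9·13^0 + 3·13^1 + 4·13^2
  c_5 = 643 = 6·13^0 + 10·13^1 + 3·13^2
  c_6 = 1655 = 4·13^0 + 10·13^1 + 9·13^2
  c_7 = 1781 = 0·13^0 + 7·13^1 + 10·13^2
  c_8 = 415 = 12·13^0 + 5·13^1 + 2·13^2
Factor λ_0 = (2, 4, 7, 9, 6, 4, 0, 12)
Factor λ_1 = (0, 3, 7, 3, 10, 10, 7, 5)
Factor λ_2 = (12, 4, 4, 4, 3, 9, 10, 2)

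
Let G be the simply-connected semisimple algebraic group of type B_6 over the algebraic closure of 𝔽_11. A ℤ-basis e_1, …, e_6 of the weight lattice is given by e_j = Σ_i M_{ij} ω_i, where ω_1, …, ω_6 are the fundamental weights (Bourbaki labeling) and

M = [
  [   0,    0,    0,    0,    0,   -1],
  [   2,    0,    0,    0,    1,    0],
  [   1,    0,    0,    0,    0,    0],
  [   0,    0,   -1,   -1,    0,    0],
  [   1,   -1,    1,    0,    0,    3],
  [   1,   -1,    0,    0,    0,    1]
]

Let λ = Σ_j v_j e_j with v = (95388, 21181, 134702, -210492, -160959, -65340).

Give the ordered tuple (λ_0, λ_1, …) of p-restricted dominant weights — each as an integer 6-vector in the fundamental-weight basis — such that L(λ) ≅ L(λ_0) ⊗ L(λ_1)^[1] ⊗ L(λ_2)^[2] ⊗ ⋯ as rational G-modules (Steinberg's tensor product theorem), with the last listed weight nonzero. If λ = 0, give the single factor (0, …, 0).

((0, 7, 7, 0, 8, 1), (0, 4, 3, 4, 5, 3), (1, 4, 7, 10, 7, 7), (5, 0, 5, 1, 9, 6), (4, 2, 6, 5, 0, 0))

Converting to the ω-basis (c_i = row i of M dotted with v = (95388, 21181, 134702, -210492, -160959, -65340)):
  c_1 = 0*95388 + 0*21181 + 0*134702 + 0*-210492 + 0*-160959 + -1*-65340 = 65340
  c_2 = 2*95388 + 0*21181 + 0*134702 + 0*-210492 + 1*-160959 + 0*-65340 = 29817
  c_3 = 1*95388 + 0*21181 + 0*134702 + 0*-210492 + 0*-160959 + 0*-65340 = 95388
  c_4 = 0*95388 + 0*21181 + -1*134702 + -1*-210492 + 0*-160959 + 0*-65340 = 75790
  c_5 = 1*95388 + -1*21181 + 1*134702 + 0*-210492 + 0*-160959 + 3*-65340 = 12889
  c_6 = 1*95388 + -1*21181 + 0*134702 + 0*-210492 + 0*-160959 + 1*-65340 = 8867
Base-11 expansion of each c_i:
  c_1 = 65340 = 0·11^0 + 0·11^1 + 1·11^2 + 5·11^3 + 4·11^4
  c_2 = 29817 = 7·11^0 + 4·11^1 + 4·11^2 + 0·11^3 + 2·11^4
  c_3 = 95388 = 7·11^0 + 3·11^1 + 7·11^2 + 5·11^3 + 6·11^4
  c_4 = 75790 = 0·11^0 + 4·11^1 + 10·11^2 + 1·11^3 + 5·11^4
  c_5 = 12889 = 8·11^0 + 5·11^1 + 7·11^2 + 9·11^3
  c_6 = 8867 = 1·11^0 + 3·11^1 + 7·11^2 + 6·11^3
λ_0 = (0, 7, 7, 0, 8, 1)
λ_1 = (0, 4, 3, 4, 5, 3)
λ_2 = (1, 4, 7, 10, 7, 7)
λ_3 = (5, 0, 5, 1, 9, 6)
λ_4 = (4, 2, 6, 5, 0, 0)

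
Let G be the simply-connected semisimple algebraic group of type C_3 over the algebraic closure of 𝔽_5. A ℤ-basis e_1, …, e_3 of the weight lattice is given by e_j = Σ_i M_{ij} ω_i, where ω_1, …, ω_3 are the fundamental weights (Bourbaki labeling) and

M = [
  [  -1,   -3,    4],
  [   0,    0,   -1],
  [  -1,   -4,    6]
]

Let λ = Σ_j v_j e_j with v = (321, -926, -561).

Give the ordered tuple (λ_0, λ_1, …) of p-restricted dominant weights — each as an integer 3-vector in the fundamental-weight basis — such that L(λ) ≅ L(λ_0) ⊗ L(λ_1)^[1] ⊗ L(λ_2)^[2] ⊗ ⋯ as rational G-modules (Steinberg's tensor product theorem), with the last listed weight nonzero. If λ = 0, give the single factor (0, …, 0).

((3, 1, 2), (2, 2, 3), (3, 2, 0), (1, 4, 0))

Compute c_i = Σ_j M_{ij} v_j with v = (321, -926, -561):
  c_1 = (-1)·(321) + (-3)·(-926) + (4)·(-561) = 213
  c_2 = (0)·(321) + (0)·(-926) + (-1)·(-561) = 561
  c_3 = (-1)·(321) + (-4)·(-926) + (6)·(-561) = 17
Writing each c_i in base p = 5:
  c_1 = 213 = 3·5^0 + 2·5^1 + 3·5^2 + 1·5^3
  c_2 = 561 = 1·5^0 + 2·5^1 + 2·5^2 + 4·5^3
  c_3 = 17 = 2·5^0 + 3·5^1
λ_0 = (3, 1, 2)
λ_1 = (2, 2, 3)
λ_2 = (3, 2, 0)
λ_3 = (1, 4, 0)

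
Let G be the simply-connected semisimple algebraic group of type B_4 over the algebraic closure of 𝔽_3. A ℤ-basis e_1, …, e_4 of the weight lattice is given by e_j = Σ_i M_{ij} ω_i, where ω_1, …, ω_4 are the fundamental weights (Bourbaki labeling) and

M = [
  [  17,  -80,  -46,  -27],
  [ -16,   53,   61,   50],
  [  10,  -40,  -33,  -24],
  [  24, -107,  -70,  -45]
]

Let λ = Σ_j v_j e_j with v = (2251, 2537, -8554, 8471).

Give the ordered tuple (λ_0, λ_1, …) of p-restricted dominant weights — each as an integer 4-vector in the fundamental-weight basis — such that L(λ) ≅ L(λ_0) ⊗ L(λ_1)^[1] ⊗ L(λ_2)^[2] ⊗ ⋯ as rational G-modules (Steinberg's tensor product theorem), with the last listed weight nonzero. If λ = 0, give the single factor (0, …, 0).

In the fundamental-weight basis, λ has coordinates c = M·v (v = (2251, 2537, -8554, 8471)):
  c_1 = 17·2251 + (-80)·(2537) + (-46)·(-8554) + (-27)·(8471) = 74
  c_2 = (-16)·(2251) + 53·2537 + (61)·(-8554) + 50·8471 = 201
  c_3 = 10·2251 + (-40)·(2537) + (-33)·(-8554) + (-24)·(8471) = 8
  c_4 = 24·2251 + (-107)·(2537) + (-70)·(-8554) + (-45)·(8471) = 150
Writing each c_i in base p = 3:
  c_1 = 74 = 2·3^0 + 0·3^1 + 2·3^2 + 2·3^3
  c_2 = 201 = 0·3^0 + 1·3^1 + 1·3^2 + 1·3^3 + 2·3^4
  c_3 = 8 = 2·3^0 + 2·3^1
  c_4 = 150 = 0·3^0 + 2·3^1 + 1·3^2 + 2·3^3 + 1·3^4
p-restricted factor λ_0 = (2, 0, 2, 0)
p-restricted factor λ_1 = (0, 1, 2, 2)
p-restricted factor λ_2 = (2, 1, 0, 1)
p-restricted factor λ_3 = (2, 1, 0, 2)
p-restricted factor λ_4 = (0, 2, 0, 1)

((2, 0, 2, 0), (0, 1, 2, 2), (2, 1, 0, 1), (2, 1, 0, 2), (0, 2, 0, 1))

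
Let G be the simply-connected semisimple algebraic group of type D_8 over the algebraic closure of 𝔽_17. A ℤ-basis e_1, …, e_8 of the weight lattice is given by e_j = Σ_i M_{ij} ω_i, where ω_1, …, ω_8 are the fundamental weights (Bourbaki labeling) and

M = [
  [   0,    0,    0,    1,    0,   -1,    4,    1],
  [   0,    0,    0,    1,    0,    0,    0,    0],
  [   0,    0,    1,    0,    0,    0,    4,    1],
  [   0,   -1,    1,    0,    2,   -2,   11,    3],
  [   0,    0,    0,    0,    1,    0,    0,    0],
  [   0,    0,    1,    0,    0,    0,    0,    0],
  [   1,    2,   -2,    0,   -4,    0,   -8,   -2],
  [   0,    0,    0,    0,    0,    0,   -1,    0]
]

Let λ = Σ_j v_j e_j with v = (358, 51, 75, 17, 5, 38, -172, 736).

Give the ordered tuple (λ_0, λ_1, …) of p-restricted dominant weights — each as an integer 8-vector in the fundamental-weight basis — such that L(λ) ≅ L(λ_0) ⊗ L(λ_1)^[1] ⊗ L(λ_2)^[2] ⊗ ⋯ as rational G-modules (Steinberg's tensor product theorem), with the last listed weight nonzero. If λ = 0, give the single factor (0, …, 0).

Converting to the ω-basis (c_i = row i of M dotted with v = (358, 51, 75, 17, 5, 38, -172, 736)):
  c_1 = 0·358 + 0·51 + 0·75 + 1·17 + 0·5 + (-1)·(38) + (4)·(-172) + 1·736 = 27
  c_2 = 0·358 + 0·51 + 0·75 + 1·17 + 0·5 + 0·38 + (0)·(-172) + 0·736 = 17
  c_3 = 0·358 + 0·51 + 1·75 + 0·17 + 0·5 + 0·38 + (4)·(-172) + 1·736 = 123
  c_4 = 0·358 + (-1)·(51) + 1·75 + 0·17 + 2·5 + (-2)·(38) + (11)·(-172) + 3·736 = 274
  c_5 = 0·358 + 0·51 + 0·75 + 0·17 + 1·5 + 0·38 + (0)·(-172) + 0·736 = 5
  c_6 = 0·358 + 0·51 + 1·75 + 0·17 + 0·5 + 0·38 + (0)·(-172) + 0·736 = 75
  c_7 = 1·358 + 2·51 + (-2)·(75) + 0·17 + (-4)·(5) + 0·38 + (-8)·(-172) + (-2)·(736) = 194
  c_8 = 0·358 + 0·51 + 0·75 + 0·17 + 0·5 + 0·38 + (-1)·(-172) + 0·736 = 172
Base-17 expansion of each c_i:
  c_1 = 27 = 10·17^0 + 1·17^1
  c_2 = 17 = 0·17^0 + 1·17^1
  c_3 = 123 = 4·17^0 + 7·17^1
  c_4 = 274 = 2·17^0 + 16·17^1
  c_5 = 5 = 5·17^0
  c_6 = 75 = 7·17^0 + 4·17^1
  c_7 = 194 = 7·17^0 + 11·17^1
  c_8 = 172 = 2·17^0 + 10·17^1
Factor λ_0 = (10, 0, 4, 2, 5, 7, 7, 2)
Factor λ_1 = (1, 1, 7, 16, 0, 4, 11, 10)

((10, 0, 4, 2, 5, 7, 7, 2), (1, 1, 7, 16, 0, 4, 11, 10))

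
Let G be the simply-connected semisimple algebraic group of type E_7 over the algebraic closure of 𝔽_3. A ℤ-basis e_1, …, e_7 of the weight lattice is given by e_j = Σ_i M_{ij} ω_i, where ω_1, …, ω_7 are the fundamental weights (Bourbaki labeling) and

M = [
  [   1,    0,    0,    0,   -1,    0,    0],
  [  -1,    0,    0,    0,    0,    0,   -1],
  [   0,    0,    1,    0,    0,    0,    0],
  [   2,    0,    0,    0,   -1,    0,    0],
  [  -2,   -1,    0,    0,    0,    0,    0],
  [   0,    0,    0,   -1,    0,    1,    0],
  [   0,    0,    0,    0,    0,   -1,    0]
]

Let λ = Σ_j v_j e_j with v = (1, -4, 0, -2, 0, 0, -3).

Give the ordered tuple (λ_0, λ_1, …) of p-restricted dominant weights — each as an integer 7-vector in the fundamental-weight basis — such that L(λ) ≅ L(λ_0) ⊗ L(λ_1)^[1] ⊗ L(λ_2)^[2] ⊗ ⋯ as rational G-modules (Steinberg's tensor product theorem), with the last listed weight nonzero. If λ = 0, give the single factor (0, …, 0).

((1, 2, 0, 2, 2, 2, 0),)

In the fundamental-weight basis, λ has coordinates c = M·v (v = (1, -4, 0, -2, 0, 0, -3)):
  c_1 = 1·1 + (0)·(-4) + 0·0 + (0)·(-2) + (-1)·(0) + 0·0 + (0)·(-3) = 1
  c_2 = (-1)·(1) + (0)·(-4) + 0·0 + (0)·(-2) + 0·0 + 0·0 + (-1)·(-3) = 2
  c_3 = 0·1 + (0)·(-4) + 1·0 + (0)·(-2) + 0·0 + 0·0 + (0)·(-3) = 0
  c_4 = 2·1 + (0)·(-4) + 0·0 + (0)·(-2) + (-1)·(0) + 0·0 + (0)·(-3) = 2
  c_5 = (-2)·(1) + (-1)·(-4) + 0·0 + (0)·(-2) + 0·0 + 0·0 + (0)·(-3) = 2
  c_6 = 0·1 + (0)·(-4) + 0·0 + (-1)·(-2) + 0·0 + 1·0 + (0)·(-3) = 2
  c_7 = 0·1 + (0)·(-4) + 0·0 + (0)·(-2) + 0·0 + (-1)·(0) + (0)·(-3) = 0
Expand coordinatewise in base 3:
  c_1 = 1 = 1·3^0
  c_2 = 2 = 2·3^0
  c_3 = 0
  c_4 = 2 = 2·3^0
  c_5 = 2 = 2·3^0
  c_6 = 2 = 2·3^0
  c_7 = 0
Factor λ_0 = (1, 2, 0, 2, 2, 2, 0)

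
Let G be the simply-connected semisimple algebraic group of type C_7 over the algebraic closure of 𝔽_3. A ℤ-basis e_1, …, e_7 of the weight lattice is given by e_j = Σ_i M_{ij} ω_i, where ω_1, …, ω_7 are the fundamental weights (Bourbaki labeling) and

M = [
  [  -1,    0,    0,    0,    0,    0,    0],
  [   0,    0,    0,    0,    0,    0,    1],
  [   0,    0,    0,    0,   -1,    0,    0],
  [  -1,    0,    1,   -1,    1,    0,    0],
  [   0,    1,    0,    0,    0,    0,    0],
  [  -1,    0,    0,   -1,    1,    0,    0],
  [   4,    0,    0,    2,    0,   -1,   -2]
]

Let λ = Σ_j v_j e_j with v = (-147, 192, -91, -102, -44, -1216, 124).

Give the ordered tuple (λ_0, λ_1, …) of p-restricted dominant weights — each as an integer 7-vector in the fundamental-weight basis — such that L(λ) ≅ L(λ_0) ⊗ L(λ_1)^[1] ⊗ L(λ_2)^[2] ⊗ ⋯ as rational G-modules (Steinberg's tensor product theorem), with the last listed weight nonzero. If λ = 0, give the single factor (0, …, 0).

In the fundamental-weight basis, λ has coordinates c = M·v (v = (-147, 192, -91, -102, -44, -1216, 124)):
  c_1 = (-1)·(-147) + (0)·(192) + (0)·(-91) + (0)·(-102) + (0)·(-44) + (0)·(-1216) + (0)·(124) = 147
  c_2 = (0)·(-147) + (0)·(192) + (0)·(-91) + (0)·(-102) + (0)·(-44) + (0)·(-1216) + (1)·(124) = 124
  c_3 = (0)·(-147) + (0)·(192) + (0)·(-91) + (0)·(-102) + (-1)·(-44) + (0)·(-1216) + (0)·(124) = 44
  c_4 = (-1)·(-147) + (0)·(192) + (1)·(-91) + (-1)·(-102) + (1)·(-44) + (0)·(-1216) + (0)·(124) = 114
  c_5 = (0)·(-147) + (1)·(192) + (0)·(-91) + (0)·(-102) + (0)·(-44) + (0)·(-1216) + (0)·(124) = 192
  c_6 = (-1)·(-147) + (0)·(192) + (0)·(-91) + (-1)·(-102) + (1)·(-44) + (0)·(-1216) + (0)·(124) = 205
  c_7 = (4)·(-147) + (0)·(192) + (0)·(-91) + (2)·(-102) + (0)·(-44) + (-1)·(-1216) + (-2)·(124) = 176
Expand coordinatewise in base 3:
  c_1 = 147 = 0·3^0 + 1·3^1 + 1·3^2 + 2·3^3 + 1·3^4
  c_2 = 124 = 1·3^0 + 2·3^1 + 1·3^2 + 1·3^3 + 1·3^4
  c_3 = 44 = 2·3^0 + 2·3^1 + 1·3^2 + 1·3^3
  c_4 = 114 = 0·3^0 + 2·3^1 + 0·3^2 + 1·3^3 + 1·3^4
  c_5 = 192 = 0·3^0 + 1·3^1 + 0·3^2 + 1·3^3 + 2·3^4
  c_6 = 205 = 1·3^0 + 2·3^1 + 1·3^2 + 1·3^3 + 2·3^4
  c_7 = 176 = 2·3^0 + 1·3^1 + 1·3^2 + 0·3^3 + 2·3^4
p-restricted factor λ_0 = (0, 1, 2, 0, 0, 1, 2)
p-restricted factor λ_1 = (1, 2, 2, 2, 1, 2, 1)
p-restricted factor λ_2 = (1, 1, 1, 0, 0, 1, 1)
p-restricted factor λ_3 = (2, 1, 1, 1, 1, 1, 0)
p-restricted factor λ_4 = (1, 1, 0, 1, 2, 2, 2)

((0, 1, 2, 0, 0, 1, 2), (1, 2, 2, 2, 1, 2, 1), (1, 1, 1, 0, 0, 1, 1), (2, 1, 1, 1, 1, 1, 0), (1, 1, 0, 1, 2, 2, 2))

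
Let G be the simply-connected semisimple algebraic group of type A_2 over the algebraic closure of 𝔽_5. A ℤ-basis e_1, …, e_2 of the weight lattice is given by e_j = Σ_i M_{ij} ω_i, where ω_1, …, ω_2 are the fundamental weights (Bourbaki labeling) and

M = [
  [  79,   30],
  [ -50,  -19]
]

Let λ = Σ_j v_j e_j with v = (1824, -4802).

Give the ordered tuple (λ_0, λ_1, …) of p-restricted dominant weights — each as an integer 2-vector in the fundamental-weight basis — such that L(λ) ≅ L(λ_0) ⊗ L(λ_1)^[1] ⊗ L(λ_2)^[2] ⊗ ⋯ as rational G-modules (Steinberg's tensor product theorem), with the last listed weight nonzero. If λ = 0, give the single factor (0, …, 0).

((1, 3), (2, 2), (1, 1))

Converting to the ω-basis (c_i = row i of M dotted with v = (1824, -4802)):
  c_1 = 79·1824 + (30)·(-4802) = 36
  c_2 = (-50)·(1824) + (-19)·(-4802) = 38
Expand coordinatewise in base 5:
  c_1 = 36 = 1·5^0 + 2·5^1 + 1·5^2
  c_2 = 38 = 3·5^0 + 2·5^1 + 1·5^2
Factor λ_0 = (1, 3)
Factor λ_1 = (2, 2)
Factor λ_2 = (1, 1)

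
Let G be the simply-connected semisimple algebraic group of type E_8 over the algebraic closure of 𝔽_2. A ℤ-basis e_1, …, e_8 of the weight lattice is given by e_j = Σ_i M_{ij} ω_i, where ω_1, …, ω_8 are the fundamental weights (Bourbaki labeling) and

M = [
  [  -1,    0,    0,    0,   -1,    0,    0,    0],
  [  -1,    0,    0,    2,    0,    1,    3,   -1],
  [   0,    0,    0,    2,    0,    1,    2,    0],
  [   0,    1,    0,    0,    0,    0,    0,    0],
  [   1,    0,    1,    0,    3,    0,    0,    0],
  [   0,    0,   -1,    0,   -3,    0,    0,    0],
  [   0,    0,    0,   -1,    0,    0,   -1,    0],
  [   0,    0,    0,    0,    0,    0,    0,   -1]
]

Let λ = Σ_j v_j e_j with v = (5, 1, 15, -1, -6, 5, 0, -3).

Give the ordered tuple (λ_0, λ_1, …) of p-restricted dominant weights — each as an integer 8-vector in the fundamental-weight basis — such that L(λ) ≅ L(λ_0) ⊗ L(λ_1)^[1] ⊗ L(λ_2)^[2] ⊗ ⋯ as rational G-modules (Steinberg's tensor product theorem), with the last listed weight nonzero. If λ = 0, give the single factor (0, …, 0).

Converting to the ω-basis (c_i = row i of M dotted with v = (5, 1, 15, -1, -6, 5, 0, -3)):
  c_1 = (-1)·(5) + (0)·(1) + (0)·(15) + (0)·(-1) + (-1)·(-6) + (0)·(5) + (0)·(0) + (0)·(-3) = 1
  c_2 = (-1)·(5) + (0)·(1) + (0)·(15) + (2)·(-1) + (0)·(-6) + (1)·(5) + (3)·(0) + (-1)·(-3) = 1
  c_3 = (0)·(5) + (0)·(1) + (0)·(15) + (2)·(-1) + (0)·(-6) + (1)·(5) + (2)·(0) + (0)·(-3) = 3
  c_4 = (0)·(5) + (1)·(1) + (0)·(15) + (0)·(-1) + (0)·(-6) + (0)·(5) + (0)·(0) + (0)·(-3) = 1
  c_5 = (1)·(5) + (0)·(1) + (1)·(15) + (0)·(-1) + (3)·(-6) + (0)·(5) + (0)·(0) + (0)·(-3) = 2
  c_6 = (0)·(5) + (0)·(1) + (-1)·(15) + (0)·(-1) + (-3)·(-6) + (0)·(5) + (0)·(0) + (0)·(-3) = 3
  c_7 = (0)·(5) + (0)·(1) + (0)·(15) + (-1)·(-1) + (0)·(-6) + (0)·(5) + (-1)·(0) + (0)·(-3) = 1
  c_8 = (0)·(5) + (0)·(1) + (0)·(15) + (0)·(-1) + (0)·(-6) + (0)·(5) + (0)·(0) + (-1)·(-3) = 3
p = 2; digits c_i = Σ_j d_{ij}·2^j, 0 ≤ d_{ij} < 2:
  c_1 = 1 = 1·2^0
  c_2 = 1 = 1·2^0
  c_3 = 3 = 1·2^0 + 1·2^1
  c_4 = 1 = 1·2^0
  c_5 = 2 = 0·2^0 + 1·2^1
  c_6 = 3 = 1·2^0 + 1·2^1
  c_7 = 1 = 1·2^0
  c_8 = 3 = 1·2^0 + 1·2^1
λ_0 = (1, 1, 1, 1, 0, 1, 1, 1)
λ_1 = (0, 0, 1, 0, 1, 1, 0, 1)

((1, 1, 1, 1, 0, 1, 1, 1), (0, 0, 1, 0, 1, 1, 0, 1))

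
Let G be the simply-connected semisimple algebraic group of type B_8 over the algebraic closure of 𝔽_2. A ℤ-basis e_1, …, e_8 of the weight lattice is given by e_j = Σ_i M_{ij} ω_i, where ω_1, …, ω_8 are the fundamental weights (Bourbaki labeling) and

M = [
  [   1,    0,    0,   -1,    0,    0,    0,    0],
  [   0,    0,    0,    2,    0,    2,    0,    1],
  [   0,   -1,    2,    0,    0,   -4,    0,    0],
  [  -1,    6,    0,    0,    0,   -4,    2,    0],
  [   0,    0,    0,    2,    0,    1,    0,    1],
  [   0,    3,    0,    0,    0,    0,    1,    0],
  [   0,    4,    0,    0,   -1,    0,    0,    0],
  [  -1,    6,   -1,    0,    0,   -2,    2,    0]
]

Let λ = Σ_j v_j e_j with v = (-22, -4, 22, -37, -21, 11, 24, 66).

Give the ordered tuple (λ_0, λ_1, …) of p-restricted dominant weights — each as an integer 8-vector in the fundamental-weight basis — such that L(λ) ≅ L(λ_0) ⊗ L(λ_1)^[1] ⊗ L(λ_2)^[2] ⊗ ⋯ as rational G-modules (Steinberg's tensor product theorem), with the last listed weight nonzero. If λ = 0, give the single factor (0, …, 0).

In the fundamental-weight basis, λ has coordinates c = M·v (v = (-22, -4, 22, -37, -21, 11, 24, 66)):
  c_1 = (1)·(-22) + (0)·(-4) + 0·22 + (-1)·(-37) + (0)·(-21) + 0·11 + 0·24 + 0·66 = 15
  c_2 = (0)·(-22) + (0)·(-4) + 0·22 + (2)·(-37) + (0)·(-21) + 2·11 + 0·24 + 1·66 = 14
  c_3 = (0)·(-22) + (-1)·(-4) + 2·22 + (0)·(-37) + (0)·(-21) + (-4)·(11) + 0·24 + 0·66 = 4
  c_4 = (-1)·(-22) + (6)·(-4) + 0·22 + (0)·(-37) + (0)·(-21) + (-4)·(11) + 2·24 + 0·66 = 2
  c_5 = (0)·(-22) + (0)·(-4) + 0·22 + (2)·(-37) + (0)·(-21) + 1·11 + 0·24 + 1·66 = 3
  c_6 = (0)·(-22) + (3)·(-4) + 0·22 + (0)·(-37) + (0)·(-21) + 0·11 + 1·24 + 0·66 = 12
  c_7 = (0)·(-22) + (4)·(-4) + 0·22 + (0)·(-37) + (-1)·(-21) + 0·11 + 0·24 + 0·66 = 5
  c_8 = (-1)·(-22) + (6)·(-4) + (-1)·(22) + (0)·(-37) + (0)·(-21) + (-2)·(11) + 2·24 + 0·66 = 2
Base-2 expansion of each c_i:
  c_1 = 15 = 1·2^0 + 1·2^1 + 1·2^2 + 1·2^3
  c_2 = 14 = 0·2^0 + 1·2^1 + 1·2^2 + 1·2^3
  c_3 = 4 = 0·2^0 + 0·2^1 + 1·2^2
  c_4 = 2 = 0·2^0 + 1·2^1
  c_5 = 3 = 1·2^0 + 1·2^1
  c_6 = 12 = 0·2^0 + 0·2^1 + 1·2^2 + 1·2^3
  c_7 = 5 = 1·2^0 + 0·2^1 + 1·2^2
  c_8 = 2 = 0·2^0 + 1·2^1
λ_0 = (1, 0, 0, 0, 1, 0, 1, 0)
λ_1 = (1, 1, 0, 1, 1, 0, 0, 1)
λ_2 = (1, 1, 1, 0, 0, 1, 1, 0)
λ_3 = (1, 1, 0, 0, 0, 1, 0, 0)

((1, 0, 0, 0, 1, 0, 1, 0), (1, 1, 0, 1, 1, 0, 0, 1), (1, 1, 1, 0, 0, 1, 1, 0), (1, 1, 0, 0, 0, 1, 0, 0))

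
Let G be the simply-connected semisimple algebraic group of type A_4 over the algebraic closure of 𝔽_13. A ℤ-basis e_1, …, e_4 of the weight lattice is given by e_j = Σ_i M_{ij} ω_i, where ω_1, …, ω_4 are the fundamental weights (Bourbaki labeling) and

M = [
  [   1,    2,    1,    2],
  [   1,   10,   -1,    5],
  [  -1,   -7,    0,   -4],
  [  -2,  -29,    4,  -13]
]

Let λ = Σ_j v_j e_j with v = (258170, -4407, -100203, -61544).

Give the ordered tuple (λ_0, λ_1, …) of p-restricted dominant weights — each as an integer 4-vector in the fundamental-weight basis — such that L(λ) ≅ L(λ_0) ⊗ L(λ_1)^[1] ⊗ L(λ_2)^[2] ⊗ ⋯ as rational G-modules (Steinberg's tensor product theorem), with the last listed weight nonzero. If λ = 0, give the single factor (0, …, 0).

((0, 5, 5, 11), (3, 12, 7, 5), (11, 12, 7, 11), (11, 2, 8, 4))

In the fundamental-weight basis, λ has coordinates c = M·v (v = (258170, -4407, -100203, -61544)):
  c_1 = 1*258170 + 2*-4407 + 1*-100203 + 2*-61544 = 26065
  c_2 = 1*258170 + 10*-4407 + -1*-100203 + 5*-61544 = 6583
  c_3 = -1*258170 + -7*-4407 + 0*-100203 + -4*-61544 = 18855
  c_4 = -2*258170 + -29*-4407 + 4*-100203 + -13*-61544 = 10723
p = 13; digits c_i = Σ_j d_{ij}·13^j, 0 ≤ d_{ij} < 13:
  c_1 = 26065 = 0·13^0 + 3·13^1 + 11·13^2 + 11·13^3
  c_2 = 6583 = 5·13^0 + 12·13^1 + 12·13^2 + 2·13^3
  c_3 = 18855 = 5·13^0 + 7·13^1 + 7·13^2 + 8·13^3
  c_4 = 10723 = 11·13^0 + 5·13^1 + 11·13^2 + 4·13^3
λ_0 = (0, 5, 5, 11)
λ_1 = (3, 12, 7, 5)
λ_2 = (11, 12, 7, 11)
λ_3 = (11, 2, 8, 4)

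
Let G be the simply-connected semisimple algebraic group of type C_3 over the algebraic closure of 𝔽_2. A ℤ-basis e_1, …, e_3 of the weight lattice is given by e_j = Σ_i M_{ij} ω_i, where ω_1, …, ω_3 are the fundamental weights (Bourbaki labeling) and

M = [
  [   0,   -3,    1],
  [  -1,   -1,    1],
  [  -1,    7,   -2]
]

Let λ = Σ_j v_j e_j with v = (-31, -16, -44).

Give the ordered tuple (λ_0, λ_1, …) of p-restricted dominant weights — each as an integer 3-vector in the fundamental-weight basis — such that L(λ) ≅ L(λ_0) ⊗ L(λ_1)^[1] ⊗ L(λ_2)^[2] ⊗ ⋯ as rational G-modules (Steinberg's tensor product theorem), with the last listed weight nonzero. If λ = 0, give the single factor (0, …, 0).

In the fundamental-weight basis, λ has coordinates c = M·v (v = (-31, -16, -44)):
  c_1 = (0)·(-31) + (-3)·(-16) + (1)·(-44) = 4
  c_2 = (-1)·(-31) + (-1)·(-16) + (1)·(-44) = 3
  c_3 = (-1)·(-31) + (7)·(-16) + (-2)·(-44) = 7
p = 2; digits c_i = Σ_j d_{ij}·2^j, 0 ≤ d_{ij} < 2:
  c_1 = 4 = 0·2^0 + 0·2^1 + 1·2^2
  c_2 = 3 = 1·2^0 + 1·2^1
  c_3 = 7 = 1·2^0 + 1·2^1 + 1·2^2
λ_0 = (0, 1, 1)
λ_1 = (0, 1, 1)
λ_2 = (1, 0, 1)

((0, 1, 1), (0, 1, 1), (1, 0, 1))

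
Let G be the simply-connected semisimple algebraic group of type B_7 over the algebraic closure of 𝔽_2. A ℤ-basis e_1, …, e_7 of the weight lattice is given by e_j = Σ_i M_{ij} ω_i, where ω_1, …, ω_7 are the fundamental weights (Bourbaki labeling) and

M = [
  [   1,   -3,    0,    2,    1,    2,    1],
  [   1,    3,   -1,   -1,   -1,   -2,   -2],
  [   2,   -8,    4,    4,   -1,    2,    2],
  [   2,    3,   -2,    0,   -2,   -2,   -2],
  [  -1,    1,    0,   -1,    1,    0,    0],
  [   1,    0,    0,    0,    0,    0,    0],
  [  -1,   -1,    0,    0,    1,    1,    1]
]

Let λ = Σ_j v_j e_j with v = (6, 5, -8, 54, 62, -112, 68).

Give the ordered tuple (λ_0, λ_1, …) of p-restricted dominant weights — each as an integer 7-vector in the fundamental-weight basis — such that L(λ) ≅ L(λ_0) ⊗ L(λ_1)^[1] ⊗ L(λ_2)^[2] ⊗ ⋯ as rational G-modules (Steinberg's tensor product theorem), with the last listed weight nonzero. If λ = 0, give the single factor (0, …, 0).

Compute c_i = Σ_j M_{ij} v_j with v = (6, 5, -8, 54, 62, -112, 68):
  c_1 = 1*6 + -3*5 + 0*-8 + 2*54 + 1*62 + 2*-112 + 1*68 = 5
  c_2 = 1*6 + 3*5 + -1*-8 + -1*54 + -1*62 + -2*-112 + -2*68 = 1
  c_3 = 2*6 + -8*5 + 4*-8 + 4*54 + -1*62 + 2*-112 + 2*68 = 6
  c_4 = 2*6 + 3*5 + -2*-8 + 0*54 + -2*62 + -2*-112 + -2*68 = 7
  c_5 = -1*6 + 1*5 + 0*-8 + -1*54 + 1*62 + 0*-112 + 0*68 = 7
  c_6 = 1*6 + 0*5 + 0*-8 + 0*54 + 0*62 + 0*-112 + 0*68 = 6
  c_7 = -1*6 + -1*5 + 0*-8 + 0*54 + 1*62 + 1*-112 + 1*68 = 7
p = 2; digits c_i = Σ_j d_{ij}·2^j, 0 ≤ d_{ij} < 2:
  c_1 = 5 = 1·2^0 + 0·2^1 + 1·2^2
  c_2 = 1 = 1·2^0
  c_3 = 6 = 0·2^0 + 1·2^1 + 1·2^2
  c_4 = 7 = 1·2^0 + 1·2^1 + 1·2^2
  c_5 = 7 = 1·2^0 + 1·2^1 + 1·2^2
  c_6 = 6 = 0·2^0 + 1·2^1 + 1·2^2
  c_7 = 7 = 1·2^0 + 1·2^1 + 1·2^2
p-restricted factor λ_0 = (1, 1, 0, 1, 1, 0, 1)
p-restricted factor λ_1 = (0, 0, 1, 1, 1, 1, 1)
p-restricted factor λ_2 = (1, 0, 1, 1, 1, 1, 1)

((1, 1, 0, 1, 1, 0, 1), (0, 0, 1, 1, 1, 1, 1), (1, 0, 1, 1, 1, 1, 1))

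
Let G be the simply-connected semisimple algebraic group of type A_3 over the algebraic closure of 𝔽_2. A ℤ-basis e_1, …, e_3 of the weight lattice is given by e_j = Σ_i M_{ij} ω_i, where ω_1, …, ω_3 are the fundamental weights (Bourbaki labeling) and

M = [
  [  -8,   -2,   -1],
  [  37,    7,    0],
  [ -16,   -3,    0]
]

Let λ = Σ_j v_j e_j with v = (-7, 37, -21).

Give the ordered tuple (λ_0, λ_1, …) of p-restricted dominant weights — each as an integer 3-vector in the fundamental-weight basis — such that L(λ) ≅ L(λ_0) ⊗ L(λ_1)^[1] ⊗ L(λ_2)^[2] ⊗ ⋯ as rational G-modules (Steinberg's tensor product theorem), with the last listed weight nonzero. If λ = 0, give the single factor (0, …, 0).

Change of basis e → ω: c = M·v where v = (-7, 37, -21):
  c_1 = -8*-7 + -2*37 + -1*-21 = 3
  c_2 = 37*-7 + 7*37 + 0*-21 = 0
  c_3 = -16*-7 + -3*37 + 0*-21 = 1
Expand coordinatewise in base 2:
  c_1 = 3 = 1·2^0 + 1·2^1
  c_2 = 0
  c_3 = 1 = 1·2^0
λ_0 = (1, 0, 1)
λ_1 = (1, 0, 0)

((1, 0, 1), (1, 0, 0))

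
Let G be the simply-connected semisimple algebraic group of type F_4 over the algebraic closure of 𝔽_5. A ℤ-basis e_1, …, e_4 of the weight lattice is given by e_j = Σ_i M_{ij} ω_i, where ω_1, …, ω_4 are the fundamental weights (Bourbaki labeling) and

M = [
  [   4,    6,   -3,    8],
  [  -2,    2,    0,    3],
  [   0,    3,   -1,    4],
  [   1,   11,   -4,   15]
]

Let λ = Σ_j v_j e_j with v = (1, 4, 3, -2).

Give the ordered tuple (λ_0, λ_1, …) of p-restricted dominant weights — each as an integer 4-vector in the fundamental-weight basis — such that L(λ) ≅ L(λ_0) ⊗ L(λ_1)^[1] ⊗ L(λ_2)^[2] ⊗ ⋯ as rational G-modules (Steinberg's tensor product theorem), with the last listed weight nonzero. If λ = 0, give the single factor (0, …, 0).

((3, 0, 1, 3),)

Compute c_i = Σ_j M_{ij} v_j with v = (1, 4, 3, -2):
  c_1 = (4)·(1) + (6)·(4) + (-3)·(3) + (8)·(-2) = 3
  c_2 = (-2)·(1) + (2)·(4) + (0)·(3) + (3)·(-2) = 0
  c_3 = (0)·(1) + (3)·(4) + (-1)·(3) + (4)·(-2) = 1
  c_4 = (1)·(1) + (11)·(4) + (-4)·(3) + (15)·(-2) = 3
Writing each c_i in base p = 5:
  c_1 = 3 = 3·5^0
  c_2 = 0
  c_3 = 1 = 1·5^0
  c_4 = 3 = 3·5^0
p-restricted factor λ_0 = (3, 0, 1, 3)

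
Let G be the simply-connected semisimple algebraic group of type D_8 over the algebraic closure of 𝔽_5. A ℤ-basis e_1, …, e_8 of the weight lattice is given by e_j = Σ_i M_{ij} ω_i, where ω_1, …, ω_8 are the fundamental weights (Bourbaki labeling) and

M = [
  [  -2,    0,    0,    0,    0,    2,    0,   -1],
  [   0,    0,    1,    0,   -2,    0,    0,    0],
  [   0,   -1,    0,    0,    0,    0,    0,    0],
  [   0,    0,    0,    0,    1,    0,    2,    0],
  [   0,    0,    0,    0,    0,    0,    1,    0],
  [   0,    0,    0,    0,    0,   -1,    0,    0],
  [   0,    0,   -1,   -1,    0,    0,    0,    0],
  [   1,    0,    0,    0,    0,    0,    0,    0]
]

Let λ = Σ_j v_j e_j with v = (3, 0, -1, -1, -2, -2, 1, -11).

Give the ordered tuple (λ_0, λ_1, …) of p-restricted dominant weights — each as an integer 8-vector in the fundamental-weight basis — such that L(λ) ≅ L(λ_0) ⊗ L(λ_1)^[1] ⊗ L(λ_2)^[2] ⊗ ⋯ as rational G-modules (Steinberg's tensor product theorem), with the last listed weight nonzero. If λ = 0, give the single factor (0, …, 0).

ω-coordinates c = M·v, v = (3, 0, -1, -1, -2, -2, 1, -11):
  c_1 = (-2)·(3) + 0·0 + (0)·(-1) + (0)·(-1) + (0)·(-2) + (2)·(-2) + 0·1 + (-1)·(-11) = 1
  c_2 = 0·3 + 0·0 + (1)·(-1) + (0)·(-1) + (-2)·(-2) + (0)·(-2) + 0·1 + (0)·(-11) = 3
  c_3 = 0·3 + (-1)·(0) + (0)·(-1) + (0)·(-1) + (0)·(-2) + (0)·(-2) + 0·1 + (0)·(-11) = 0
  c_4 = 0·3 + 0·0 + (0)·(-1) + (0)·(-1) + (1)·(-2) + (0)·(-2) + 2·1 + (0)·(-11) = 0
  c_5 = 0·3 + 0·0 + (0)·(-1) + (0)·(-1) + (0)·(-2) + (0)·(-2) + 1·1 + (0)·(-11) = 1
  c_6 = 0·3 + 0·0 + (0)·(-1) + (0)·(-1) + (0)·(-2) + (-1)·(-2) + 0·1 + (0)·(-11) = 2
  c_7 = 0·3 + 0·0 + (-1)·(-1) + (-1)·(-1) + (0)·(-2) + (0)·(-2) + 0·1 + (0)·(-11) = 2
  c_8 = 1·3 + 0·0 + (0)·(-1) + (0)·(-1) + (0)·(-2) + (0)·(-2) + 0·1 + (0)·(-11) = 3
Expand coordinatewise in base 5:
  c_1 = 1 = 1·5^0
  c_2 = 3 = 3·5^0
  c_3 = 0
  c_4 = 0
  c_5 = 1 = 1·5^0
  c_6 = 2 = 2·5^0
  c_7 = 2 = 2·5^0
  c_8 = 3 = 3·5^0
λ_0 = (1, 3, 0, 0, 1, 2, 2, 3)

((1, 3, 0, 0, 1, 2, 2, 3),)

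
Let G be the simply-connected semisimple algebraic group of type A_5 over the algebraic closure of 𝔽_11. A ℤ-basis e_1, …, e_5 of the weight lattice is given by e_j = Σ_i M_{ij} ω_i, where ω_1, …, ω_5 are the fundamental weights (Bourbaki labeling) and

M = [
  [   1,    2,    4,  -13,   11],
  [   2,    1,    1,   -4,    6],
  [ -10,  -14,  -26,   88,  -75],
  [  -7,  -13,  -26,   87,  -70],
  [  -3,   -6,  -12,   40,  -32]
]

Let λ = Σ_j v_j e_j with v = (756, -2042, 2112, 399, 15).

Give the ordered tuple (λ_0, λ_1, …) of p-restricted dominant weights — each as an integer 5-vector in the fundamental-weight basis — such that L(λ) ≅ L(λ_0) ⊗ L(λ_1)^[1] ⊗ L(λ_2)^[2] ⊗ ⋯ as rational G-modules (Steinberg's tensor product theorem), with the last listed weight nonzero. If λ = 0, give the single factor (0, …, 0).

((10, 10, 4, 5, 10), (8, 6, 9, 0, 10))

Change of basis e → ω: c = M·v where v = (756, -2042, 2112, 399, 15):
  c_1 = (1)·(756) + (2)·(-2042) + (4)·(2112) + (-13)·(399) + (11)·(15) = 98
  c_2 = (2)·(756) + (1)·(-2042) + (1)·(2112) + (-4)·(399) + (6)·(15) = 76
  c_3 = (-10)·(756) + (-14)·(-2042) + (-26)·(2112) + (88)·(399) + (-75)·(15) = 103
  c_4 = (-7)·(756) + (-13)·(-2042) + (-26)·(2112) + (87)·(399) + (-70)·(15) = 5
  c_5 = (-3)·(756) + (-6)·(-2042) + (-12)·(2112) + (40)·(399) + (-32)·(15) = 120
p = 11; digits c_i = Σ_j d_{ij}·11^j, 0 ≤ d_{ij} < 11:
  c_1 = 98 = 10·11^0 + 8·11^1
  c_2 = 76 = 10·11^0 + 6·11^1
  c_3 = 103 = 4·11^0 + 9·11^1
  c_4 = 5 = 5·11^0
  c_5 = 120 = 10·11^0 + 10·11^1
Factor λ_0 = (10, 10, 4, 5, 10)
Factor λ_1 = (8, 6, 9, 0, 10)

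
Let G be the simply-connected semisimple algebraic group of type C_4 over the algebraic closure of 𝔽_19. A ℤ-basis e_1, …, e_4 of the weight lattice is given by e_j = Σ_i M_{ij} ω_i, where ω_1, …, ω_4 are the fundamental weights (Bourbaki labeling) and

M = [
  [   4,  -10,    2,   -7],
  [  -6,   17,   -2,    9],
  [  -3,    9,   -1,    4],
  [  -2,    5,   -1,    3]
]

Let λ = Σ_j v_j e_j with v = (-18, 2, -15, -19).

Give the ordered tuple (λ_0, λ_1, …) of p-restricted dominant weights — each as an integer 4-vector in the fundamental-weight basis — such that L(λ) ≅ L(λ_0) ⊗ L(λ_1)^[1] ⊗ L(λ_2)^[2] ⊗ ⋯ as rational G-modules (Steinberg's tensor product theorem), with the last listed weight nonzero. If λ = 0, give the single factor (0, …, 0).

Change of basis e → ω: c = M·v where v = (-18, 2, -15, -19):
  c_1 = 4*-18 + -10*2 + 2*-15 + -7*-19 = 11
  c_2 = -6*-18 + 17*2 + -2*-15 + 9*-19 = 1
  c_3 = -3*-18 + 9*2 + -1*-15 + 4*-19 = 11
  c_4 = -2*-18 + 5*2 + -1*-15 + 3*-19 = 4
p = 19; digits c_i = Σ_j d_{ij}·19^j, 0 ≤ d_{ij} < 19:
  c_1 = 11 = 11·19^0
  c_2 = 1 = 1·19^0
  c_3 = 11 = 11·19^0
  c_4 = 4 = 4·19^0
p-restricted factor λ_0 = (11, 1, 11, 4)

((11, 1, 11, 4),)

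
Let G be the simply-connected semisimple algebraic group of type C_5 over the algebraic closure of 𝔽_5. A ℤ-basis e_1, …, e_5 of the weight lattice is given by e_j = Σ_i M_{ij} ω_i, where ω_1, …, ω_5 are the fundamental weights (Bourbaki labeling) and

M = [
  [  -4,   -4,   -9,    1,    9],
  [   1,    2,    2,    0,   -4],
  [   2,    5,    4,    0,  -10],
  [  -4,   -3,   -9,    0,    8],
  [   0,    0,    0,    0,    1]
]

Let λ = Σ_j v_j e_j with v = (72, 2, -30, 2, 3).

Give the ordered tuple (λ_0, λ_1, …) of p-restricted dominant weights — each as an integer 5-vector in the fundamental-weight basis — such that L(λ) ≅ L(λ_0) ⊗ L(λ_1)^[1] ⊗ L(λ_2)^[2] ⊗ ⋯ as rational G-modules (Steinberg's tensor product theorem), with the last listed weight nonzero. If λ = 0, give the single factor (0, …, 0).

((3, 4, 4, 0, 3),)

ω-coordinates c = M·v, v = (72, 2, -30, 2, 3):
  c_1 = (-4)·(72) + (-4)·(2) + (-9)·(-30) + (1)·(2) + (9)·(3) = 3
  c_2 = (1)·(72) + (2)·(2) + (2)·(-30) + (0)·(2) + (-4)·(3) = 4
  c_3 = (2)·(72) + (5)·(2) + (4)·(-30) + (0)·(2) + (-10)·(3) = 4
  c_4 = (-4)·(72) + (-3)·(2) + (-9)·(-30) + (0)·(2) + (8)·(3) = 0
  c_5 = (0)·(72) + (0)·(2) + (0)·(-30) + (0)·(2) + (1)·(3) = 3
Base-5 expansion of each c_i:
  c_1 = 3 = 3·5^0
  c_2 = 4 = 4·5^0
  c_3 = 4 = 4·5^0
  c_4 = 0
  c_5 = 3 = 3·5^0
λ_0 = (3, 4, 4, 0, 3)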